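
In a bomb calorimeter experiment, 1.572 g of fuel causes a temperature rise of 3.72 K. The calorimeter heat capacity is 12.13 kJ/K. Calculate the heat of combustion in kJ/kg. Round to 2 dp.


Hc = C_cal * delta_T / m_fuel
Q_released = 12.13 * 3.72 = 45.1236 kJ
m_fuel = 1.572 g = 1.572/1000 kg = 0.001572 kg
Hc = 45.1236 / 0.001572 = 28704.58 kJ/kg


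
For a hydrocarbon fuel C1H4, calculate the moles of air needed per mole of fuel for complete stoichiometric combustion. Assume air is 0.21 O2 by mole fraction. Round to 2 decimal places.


Balanced combustion: C1H4 + 2 O2 -> 1 CO2 + 2 H2O
O2 needed = C + H/4 = 1 + 4/4 = 2.00 moles
Air moles = O2 / 0.21 = 2.00 / 0.21 = 9.52 moles air


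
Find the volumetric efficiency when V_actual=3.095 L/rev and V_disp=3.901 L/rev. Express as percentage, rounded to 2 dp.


eta_v = (V_actual / V_disp) * 100
Ratio = 3.095 / 3.901 = 0.7934
eta_v = 0.7934 * 100 = 79.34%


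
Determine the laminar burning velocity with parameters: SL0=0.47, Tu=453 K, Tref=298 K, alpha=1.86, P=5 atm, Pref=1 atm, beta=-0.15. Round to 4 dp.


SL = SL0 * (Tu/Tref)^alpha * (P/Pref)^beta
T ratio = 453/298 = 1.52013423
(T ratio)^alpha = 1.52013423^1.86 = 2.179217
(P/Pref)^beta = 5^(-0.15) = 0.785515
SL = 0.47 * 2.179217 * 0.785515 = 0.8045 m/s


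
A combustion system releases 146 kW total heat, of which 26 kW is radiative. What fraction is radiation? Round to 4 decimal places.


f_rad = Q_rad / Q_total
f_rad = 26 / 146 = 0.1781


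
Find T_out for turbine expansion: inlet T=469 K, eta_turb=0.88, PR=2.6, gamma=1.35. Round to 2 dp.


T_out = T_in * (1 - eta * (1 - PR^(-(gamma-1)/gamma)))
Exponent = -(1.35-1)/1.35 = -0.25925926
PR^exp = 2.6^(-0.25925926) = 0.78057442
Factor = 1 - 0.88*(1 - 0.78057442) = 0.80690549
T_out = 469 * 0.80690549 = 378.44 K


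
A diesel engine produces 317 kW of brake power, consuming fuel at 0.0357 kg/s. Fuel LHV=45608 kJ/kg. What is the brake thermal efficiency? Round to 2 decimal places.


eta_BTE = (BP / (mf * LHV)) * 100
Denominator = 0.0357 * 45608 = 1628.2056 kW
eta_BTE = (317 / 1628.2056) * 100 = 19.47%


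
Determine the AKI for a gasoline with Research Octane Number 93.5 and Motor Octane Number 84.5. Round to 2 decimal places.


AKI = (RON + MON) / 2
AKI = (93.5 + 84.5) / 2
AKI = 178.0 / 2 = 89.00


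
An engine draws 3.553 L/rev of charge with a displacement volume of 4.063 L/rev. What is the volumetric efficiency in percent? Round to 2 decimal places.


eta_v = (V_actual / V_disp) * 100
Ratio = 3.553 / 4.063 = 0.8745
eta_v = 0.8745 * 100 = 87.45%


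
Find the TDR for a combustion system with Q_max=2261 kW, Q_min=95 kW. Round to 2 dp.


TDR = Q_max / Q_min
TDR = 2261 / 95 = 23.80


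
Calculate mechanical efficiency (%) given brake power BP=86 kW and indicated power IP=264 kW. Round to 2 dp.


eta_mech = (BP / IP) * 100
Ratio = 86 / 264 = 0.3258
eta_mech = 0.3258 * 100 = 32.58%


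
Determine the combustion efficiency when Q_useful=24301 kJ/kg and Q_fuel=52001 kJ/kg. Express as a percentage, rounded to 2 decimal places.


Efficiency = (Q_useful / Q_fuel) * 100
Efficiency = (24301 / 52001) * 100
Efficiency = 0.4673 * 100 = 46.73%


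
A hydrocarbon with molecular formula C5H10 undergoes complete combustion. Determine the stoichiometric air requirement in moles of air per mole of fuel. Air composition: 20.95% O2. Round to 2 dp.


Balanced combustion: C5H10 + 7.5 O2 -> 5 CO2 + 5 H2O
O2 needed = C + H/4 = 5 + 10/4 = 7.50 moles
Air moles = O2 / 0.2095 = 7.50 / 0.2095 = 35.80 moles air


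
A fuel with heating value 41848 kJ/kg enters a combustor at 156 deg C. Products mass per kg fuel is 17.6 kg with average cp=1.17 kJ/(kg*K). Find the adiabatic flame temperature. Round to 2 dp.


T_ad = T_in + Hc / (m_p * cp)
Denominator = 17.6 * 1.17 = 20.5920
Temperature rise = 41848 / 20.5920 = 2032.25 K
T_ad = 156 + 2032.25 = 2188.25 deg C


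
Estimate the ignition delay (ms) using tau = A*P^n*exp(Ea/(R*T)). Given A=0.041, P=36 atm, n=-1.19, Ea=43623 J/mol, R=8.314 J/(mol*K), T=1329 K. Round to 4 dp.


tau = A * P^n * exp(Ea/(R*T))
P^n = 36^(-1.19) = 0.01406048
Ea/(R*T) = 43623/(8.314*1329) = 3.948031
exp(Ea/(R*T)) = 51.833194
tau = 0.041 * 0.01406048 * 51.833194 = 0.0299 ms


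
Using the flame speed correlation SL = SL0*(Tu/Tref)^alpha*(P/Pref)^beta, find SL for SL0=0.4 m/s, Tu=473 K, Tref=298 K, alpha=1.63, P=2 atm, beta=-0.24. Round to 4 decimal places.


SL = SL0 * (Tu/Tref)^alpha * (P/Pref)^beta
T ratio = 473/298 = 1.58724832
(T ratio)^alpha = 1.58724832^1.63 = 2.123495
(P/Pref)^beta = 2^(-0.24) = 0.846745
SL = 0.4 * 2.123495 * 0.846745 = 0.7192 m/s


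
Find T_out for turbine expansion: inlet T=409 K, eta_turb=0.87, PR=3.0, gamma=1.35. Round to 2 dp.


T_out = T_in * (1 - eta * (1 - PR^(-(gamma-1)/gamma)))
Exponent = -(1.35-1)/1.35 = -0.25925926
PR^exp = 3.0^(-0.25925926) = 0.75214556
Factor = 1 - 0.87*(1 - 0.75214556) = 0.78436664
T_out = 409 * 0.78436664 = 320.81 K


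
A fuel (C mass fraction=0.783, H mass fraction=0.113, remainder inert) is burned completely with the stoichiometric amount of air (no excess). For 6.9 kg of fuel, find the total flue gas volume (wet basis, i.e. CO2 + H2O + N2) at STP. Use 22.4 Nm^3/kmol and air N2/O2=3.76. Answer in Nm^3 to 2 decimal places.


Per kg fuel: CO2 = (C/12 kmol)*22.4 = (0.783/12)*22.4 = 1.46160 Nm^3
Per kg fuel: H2O = (H/2 kmol)*22.4 = (0.113/2)*22.4 = 1.26560 Nm^3
O2 needed per kg fuel = C/12 + H/4 = 0.783/12 + 0.113/4 = 0.09350000 kmol
Per kg fuel: N2 = O2*3.76*22.4 = 0.09350000*3.76*22.4 = 7.87494 Nm^3
Total per kg = 1.46160 + 1.26560 + 7.87494 = 10.60214 Nm^3
Total = 10.60214 * 6.9 = 73.15 Nm^3


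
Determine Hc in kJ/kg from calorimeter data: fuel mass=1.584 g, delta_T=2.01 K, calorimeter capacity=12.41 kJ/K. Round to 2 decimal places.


Hc = C_cal * delta_T / m_fuel
Q_released = 12.41 * 2.01 = 24.9441 kJ
m_fuel = 1.584 g = 1.584/1000 kg = 0.001584 kg
Hc = 24.9441 / 0.001584 = 15747.54 kJ/kg


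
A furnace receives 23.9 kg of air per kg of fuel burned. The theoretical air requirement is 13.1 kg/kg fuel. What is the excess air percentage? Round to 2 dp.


Excess air = actual - stoichiometric = 23.9 - 13.1 = 10.80 kg/kg fuel
Excess air % = (excess / stoich) * 100 = (10.80 / 13.1) * 100 = 82.44%


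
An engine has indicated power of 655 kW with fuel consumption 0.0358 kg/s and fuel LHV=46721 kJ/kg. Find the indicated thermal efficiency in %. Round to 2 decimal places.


eta_ith = (IP / (mf * LHV)) * 100
Denominator = 0.0358 * 46721 = 1672.6118 kW
eta_ith = (655 / 1672.6118) * 100 = 39.16%


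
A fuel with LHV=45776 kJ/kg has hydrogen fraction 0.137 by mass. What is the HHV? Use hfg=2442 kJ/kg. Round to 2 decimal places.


HHV = LHV + hfg * 9 * H
Water addition = 2442 * 9 * 0.137 = 3010.986 kJ/kg
HHV = 45776 + 3010.986 = 48786.99 kJ/kg


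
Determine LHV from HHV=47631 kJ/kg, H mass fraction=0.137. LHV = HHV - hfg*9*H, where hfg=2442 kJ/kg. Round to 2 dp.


LHV = HHV - hfg * 9 * H
Water correction = 2442 * 9 * 0.137 = 3010.986 kJ/kg
LHV = 47631 - 3010.986 = 44620.01 kJ/kg


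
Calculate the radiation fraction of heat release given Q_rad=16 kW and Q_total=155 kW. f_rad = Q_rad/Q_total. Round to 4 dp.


f_rad = Q_rad / Q_total
f_rad = 16 / 155 = 0.1032


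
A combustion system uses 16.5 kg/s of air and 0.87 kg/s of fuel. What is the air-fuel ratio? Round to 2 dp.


AFR = m_air / m_fuel
AFR = 16.5 / 0.87 = 18.97


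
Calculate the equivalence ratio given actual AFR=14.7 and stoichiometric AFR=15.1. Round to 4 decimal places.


phi = AFR_stoich / AFR_actual
phi = 15.1 / 14.7 = 1.0272


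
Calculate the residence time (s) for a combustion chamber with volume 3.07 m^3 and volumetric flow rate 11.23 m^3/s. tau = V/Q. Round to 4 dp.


tau = V / Q_flow
tau = 3.07 / 11.23 = 0.2734 s


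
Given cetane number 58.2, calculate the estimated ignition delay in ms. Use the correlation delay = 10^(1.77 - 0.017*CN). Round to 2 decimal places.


delay = 10^(1.77 - 0.017*CN)
Exponent = 1.77 - 0.017*58.2 = 0.7806
delay = 10^0.7806 = 6.03 ms


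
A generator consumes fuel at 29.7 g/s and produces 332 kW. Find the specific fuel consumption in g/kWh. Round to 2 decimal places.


SFC = (mf / BP) * 3600
Rate = 29.7 / 332 = 0.089458 g/(s*kW)
SFC = 0.089458 * 3600 = 322.05 g/kWh


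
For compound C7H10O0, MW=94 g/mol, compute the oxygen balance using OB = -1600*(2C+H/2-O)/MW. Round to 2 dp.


OB = -1600 * (2C + H/2 - O) / MW
Inner = 2*7 + 10/2 - 0 = 19.00
OB = -1600 * 19.00 / 94 = -323.40%


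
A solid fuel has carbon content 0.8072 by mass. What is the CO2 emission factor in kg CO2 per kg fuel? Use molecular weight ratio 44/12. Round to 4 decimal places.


EF = C_frac * (M_CO2 / M_C)
EF = 0.8072 * (44/12)
EF = 0.8072 * 3.666667 = 2.9597 kg_CO2/kg_fuel


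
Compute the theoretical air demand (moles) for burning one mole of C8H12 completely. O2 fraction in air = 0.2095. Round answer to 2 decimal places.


Balanced combustion: C8H12 + 11 O2 -> 8 CO2 + 6 H2O
O2 needed = C + H/4 = 8 + 12/4 = 11.00 moles
Air moles = O2 / 0.2095 = 11.00 / 0.2095 = 52.51 moles air


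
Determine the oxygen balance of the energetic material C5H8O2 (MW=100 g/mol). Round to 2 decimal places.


OB = -1600 * (2C + H/2 - O) / MW
Inner = 2*5 + 8/2 - 2 = 12.00
OB = -1600 * 12.00 / 100 = -192.00%


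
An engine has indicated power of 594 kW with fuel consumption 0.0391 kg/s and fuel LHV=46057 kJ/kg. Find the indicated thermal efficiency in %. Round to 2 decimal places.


eta_ith = (IP / (mf * LHV)) * 100
Denominator = 0.0391 * 46057 = 1800.8287 kW
eta_ith = (594 / 1800.8287) * 100 = 32.98%


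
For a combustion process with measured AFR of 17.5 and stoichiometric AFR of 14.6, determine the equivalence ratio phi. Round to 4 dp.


phi = AFR_stoich / AFR_actual
phi = 14.6 / 17.5 = 0.8343


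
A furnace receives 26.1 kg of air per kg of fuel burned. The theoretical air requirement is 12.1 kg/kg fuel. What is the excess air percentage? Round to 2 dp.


Excess air = actual - stoichiometric = 26.1 - 12.1 = 14.00 kg/kg fuel
Excess air % = (excess / stoich) * 100 = (14.00 / 12.1) * 100 = 115.70%


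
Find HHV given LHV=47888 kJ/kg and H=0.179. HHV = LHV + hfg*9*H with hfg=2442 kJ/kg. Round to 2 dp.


HHV = LHV + hfg * 9 * H
Water addition = 2442 * 9 * 0.179 = 3934.062 kJ/kg
HHV = 47888 + 3934.062 = 51822.06 kJ/kg


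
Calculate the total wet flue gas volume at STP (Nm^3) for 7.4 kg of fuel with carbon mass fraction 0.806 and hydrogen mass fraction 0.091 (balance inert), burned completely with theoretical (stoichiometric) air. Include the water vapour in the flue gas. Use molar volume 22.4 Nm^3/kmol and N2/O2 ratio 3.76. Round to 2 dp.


Per kg fuel: CO2 = (C/12 kmol)*22.4 = (0.806/12)*22.4 = 1.50453 Nm^3
Per kg fuel: H2O = (H/2 kmol)*22.4 = (0.091/2)*22.4 = 1.01920 Nm^3
O2 needed per kg fuel = C/12 + H/4 = 0.806/12 + 0.091/4 = 0.08991667 kmol
Per kg fuel: N2 = O2*3.76*22.4 = 0.08991667*3.76*22.4 = 7.57314 Nm^3
Total per kg = 1.50453 + 1.01920 + 7.57314 = 10.09687 Nm^3
Total = 10.09687 * 7.4 = 74.72 Nm^3


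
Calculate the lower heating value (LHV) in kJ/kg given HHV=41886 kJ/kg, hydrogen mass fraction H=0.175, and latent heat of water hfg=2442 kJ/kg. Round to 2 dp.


LHV = HHV - hfg * 9 * H
Water correction = 2442 * 9 * 0.175 = 3846.150 kJ/kg
LHV = 41886 - 3846.150 = 38039.85 kJ/kg


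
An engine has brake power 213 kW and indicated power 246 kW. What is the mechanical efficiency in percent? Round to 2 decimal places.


eta_mech = (BP / IP) * 100
Ratio = 213 / 246 = 0.8659
eta_mech = 0.8659 * 100 = 86.59%


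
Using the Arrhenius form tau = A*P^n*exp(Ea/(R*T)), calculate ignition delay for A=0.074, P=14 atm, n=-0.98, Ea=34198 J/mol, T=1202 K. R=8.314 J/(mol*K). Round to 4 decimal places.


tau = A * P^n * exp(Ea/(R*T))
P^n = 14^(-0.98) = 0.07529992
Ea/(R*T) = 34198/(8.314*1202) = 3.422049
exp(Ea/(R*T)) = 30.632115
tau = 0.074 * 0.07529992 * 30.632115 = 0.1707 ms


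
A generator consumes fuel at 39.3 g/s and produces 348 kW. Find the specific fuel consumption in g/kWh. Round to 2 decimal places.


SFC = (mf / BP) * 3600
Rate = 39.3 / 348 = 0.112931 g/(s*kW)
SFC = 0.112931 * 3600 = 406.55 g/kWh


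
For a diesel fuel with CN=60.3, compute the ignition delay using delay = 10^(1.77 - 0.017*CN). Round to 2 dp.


delay = 10^(1.77 - 0.017*CN)
Exponent = 1.77 - 0.017*60.3 = 0.7449
delay = 10^0.7449 = 5.56 ms


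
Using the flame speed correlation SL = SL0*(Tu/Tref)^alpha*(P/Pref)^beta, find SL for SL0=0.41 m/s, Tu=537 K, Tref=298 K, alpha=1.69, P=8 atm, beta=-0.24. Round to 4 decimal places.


SL = SL0 * (Tu/Tref)^alpha * (P/Pref)^beta
T ratio = 537/298 = 1.80201342
(T ratio)^alpha = 1.80201342^1.69 = 2.705397
(P/Pref)^beta = 8^(-0.24) = 0.607097
SL = 0.41 * 2.705397 * 0.607097 = 0.6734 m/s


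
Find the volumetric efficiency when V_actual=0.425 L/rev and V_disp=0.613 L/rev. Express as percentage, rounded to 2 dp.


eta_v = (V_actual / V_disp) * 100
Ratio = 0.425 / 0.613 = 0.6933
eta_v = 0.6933 * 100 = 69.33%


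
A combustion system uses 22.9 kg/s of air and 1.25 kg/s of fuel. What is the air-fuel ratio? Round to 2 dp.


AFR = m_air / m_fuel
AFR = 22.9 / 1.25 = 18.32


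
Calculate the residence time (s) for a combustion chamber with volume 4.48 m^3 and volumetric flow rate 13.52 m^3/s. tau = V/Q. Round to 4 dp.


tau = V / Q_flow
tau = 4.48 / 13.52 = 0.3314 s


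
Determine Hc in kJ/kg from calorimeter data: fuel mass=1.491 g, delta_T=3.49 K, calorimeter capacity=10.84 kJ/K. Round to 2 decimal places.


Hc = C_cal * delta_T / m_fuel
Q_released = 10.84 * 3.49 = 37.8316 kJ
m_fuel = 1.491 g = 1.491/1000 kg = 0.001491 kg
Hc = 37.8316 / 0.001491 = 25373.31 kJ/kg


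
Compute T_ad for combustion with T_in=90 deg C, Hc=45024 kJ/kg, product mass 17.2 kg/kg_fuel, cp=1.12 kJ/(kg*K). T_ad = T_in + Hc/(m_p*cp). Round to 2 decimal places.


T_ad = T_in + Hc / (m_p * cp)
Denominator = 17.2 * 1.12 = 19.2640
Temperature rise = 45024 / 19.2640 = 2337.21 K
T_ad = 90 + 2337.21 = 2427.21 deg C


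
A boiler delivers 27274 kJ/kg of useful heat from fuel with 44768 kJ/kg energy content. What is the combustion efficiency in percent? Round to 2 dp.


Efficiency = (Q_useful / Q_fuel) * 100
Efficiency = (27274 / 44768) * 100
Efficiency = 0.6092 * 100 = 60.92%


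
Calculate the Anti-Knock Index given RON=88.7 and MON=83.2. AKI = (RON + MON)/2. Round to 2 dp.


AKI = (RON + MON) / 2
AKI = (88.7 + 83.2) / 2
AKI = 171.9 / 2 = 85.95


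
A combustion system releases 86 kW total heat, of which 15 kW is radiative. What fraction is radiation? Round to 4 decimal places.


f_rad = Q_rad / Q_total
f_rad = 15 / 86 = 0.1744


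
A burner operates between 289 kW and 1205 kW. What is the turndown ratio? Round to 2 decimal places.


TDR = Q_max / Q_min
TDR = 1205 / 289 = 4.17


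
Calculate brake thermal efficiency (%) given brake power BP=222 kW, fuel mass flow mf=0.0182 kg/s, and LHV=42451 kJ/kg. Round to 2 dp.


eta_BTE = (BP / (mf * LHV)) * 100
Denominator = 0.0182 * 42451 = 772.6082 kW
eta_BTE = (222 / 772.6082) * 100 = 28.73%


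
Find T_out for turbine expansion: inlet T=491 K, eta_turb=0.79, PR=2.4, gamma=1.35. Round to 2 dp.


T_out = T_in * (1 - eta * (1 - PR^(-(gamma-1)/gamma)))
Exponent = -(1.35-1)/1.35 = -0.25925926
PR^exp = 2.4^(-0.25925926) = 0.79694200
Factor = 1 - 0.79*(1 - 0.79694200) = 0.83958418
T_out = 491 * 0.83958418 = 412.24 K


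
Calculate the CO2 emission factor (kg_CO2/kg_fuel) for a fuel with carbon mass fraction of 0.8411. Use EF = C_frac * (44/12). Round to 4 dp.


EF = C_frac * (M_CO2 / M_C)
EF = 0.8411 * (44/12)
EF = 0.8411 * 3.666667 = 3.0840 kg_CO2/kg_fuel


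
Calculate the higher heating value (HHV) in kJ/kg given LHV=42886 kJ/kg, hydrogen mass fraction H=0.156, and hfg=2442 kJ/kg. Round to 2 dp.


HHV = LHV + hfg * 9 * H
Water addition = 2442 * 9 * 0.156 = 3428.568 kJ/kg
HHV = 42886 + 3428.568 = 46314.57 kJ/kg


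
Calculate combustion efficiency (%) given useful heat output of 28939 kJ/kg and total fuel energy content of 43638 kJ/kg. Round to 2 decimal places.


Efficiency = (Q_useful / Q_fuel) * 100
Efficiency = (28939 / 43638) * 100
Efficiency = 0.6632 * 100 = 66.32%


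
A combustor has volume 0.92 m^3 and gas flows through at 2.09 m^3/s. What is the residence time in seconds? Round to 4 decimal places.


tau = V / Q_flow
tau = 0.92 / 2.09 = 0.4402 s


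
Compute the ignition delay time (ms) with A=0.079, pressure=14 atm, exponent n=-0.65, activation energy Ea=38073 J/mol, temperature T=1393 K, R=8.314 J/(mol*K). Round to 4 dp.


tau = A * P^n * exp(Ea/(R*T))
P^n = 14^(-0.65) = 0.17989404
Ea/(R*T) = 38073/(8.314*1393) = 3.287426
exp(Ea/(R*T)) = 26.773854
tau = 0.079 * 0.17989404 * 26.773854 = 0.3805 ms


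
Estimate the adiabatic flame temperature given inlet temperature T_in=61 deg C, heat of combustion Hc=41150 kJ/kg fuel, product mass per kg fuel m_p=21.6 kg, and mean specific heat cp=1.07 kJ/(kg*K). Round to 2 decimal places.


T_ad = T_in + Hc / (m_p * cp)
Denominator = 21.6 * 1.07 = 23.1120
Temperature rise = 41150 / 23.1120 = 1780.46 K
T_ad = 61 + 1780.46 = 1841.46 deg C


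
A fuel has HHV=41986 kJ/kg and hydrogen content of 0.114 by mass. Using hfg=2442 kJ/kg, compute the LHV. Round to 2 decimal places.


LHV = HHV - hfg * 9 * H
Water correction = 2442 * 9 * 0.114 = 2505.492 kJ/kg
LHV = 41986 - 2505.492 = 39480.51 kJ/kg


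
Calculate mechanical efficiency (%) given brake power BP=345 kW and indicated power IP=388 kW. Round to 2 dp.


eta_mech = (BP / IP) * 100
Ratio = 345 / 388 = 0.8892
eta_mech = 0.8892 * 100 = 88.92%


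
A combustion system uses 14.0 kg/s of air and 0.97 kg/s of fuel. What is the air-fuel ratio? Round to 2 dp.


AFR = m_air / m_fuel
AFR = 14.0 / 0.97 = 14.43


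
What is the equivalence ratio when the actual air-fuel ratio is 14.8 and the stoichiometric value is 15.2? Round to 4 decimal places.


phi = AFR_stoich / AFR_actual
phi = 15.2 / 14.8 = 1.0270


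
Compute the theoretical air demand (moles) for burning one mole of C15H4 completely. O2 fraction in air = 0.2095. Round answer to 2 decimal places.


Balanced combustion: C15H4 + 16 O2 -> 15 CO2 + 2 H2O
O2 needed = C + H/4 = 15 + 4/4 = 16.00 moles
Air moles = O2 / 0.2095 = 16.00 / 0.2095 = 76.37 moles air


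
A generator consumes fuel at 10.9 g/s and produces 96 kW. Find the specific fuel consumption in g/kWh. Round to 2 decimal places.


SFC = (mf / BP) * 3600
Rate = 10.9 / 96 = 0.113542 g/(s*kW)
SFC = 0.113542 * 3600 = 408.75 g/kWh


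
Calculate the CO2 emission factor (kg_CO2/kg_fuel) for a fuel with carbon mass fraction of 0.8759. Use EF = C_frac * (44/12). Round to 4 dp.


EF = C_frac * (M_CO2 / M_C)
EF = 0.8759 * (44/12)
EF = 0.8759 * 3.666667 = 3.2116 kg_CO2/kg_fuel


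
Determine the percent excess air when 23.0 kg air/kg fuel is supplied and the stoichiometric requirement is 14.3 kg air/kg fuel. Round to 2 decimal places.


Excess air = actual - stoichiometric = 23.0 - 14.3 = 8.70 kg/kg fuel
Excess air % = (excess / stoich) * 100 = (8.70 / 14.3) * 100 = 60.84%


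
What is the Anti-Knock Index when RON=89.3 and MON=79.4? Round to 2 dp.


AKI = (RON + MON) / 2
AKI = (89.3 + 79.4) / 2
AKI = 168.7 / 2 = 84.35


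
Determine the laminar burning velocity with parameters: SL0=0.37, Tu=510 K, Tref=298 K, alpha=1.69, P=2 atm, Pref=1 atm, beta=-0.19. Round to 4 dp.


SL = SL0 * (Tu/Tref)^alpha * (P/Pref)^beta
T ratio = 510/298 = 1.71140940
(T ratio)^alpha = 1.71140940^1.69 = 2.479523
(P/Pref)^beta = 2^(-0.19) = 0.876606
SL = 0.37 * 2.479523 * 0.876606 = 0.8042 m/s


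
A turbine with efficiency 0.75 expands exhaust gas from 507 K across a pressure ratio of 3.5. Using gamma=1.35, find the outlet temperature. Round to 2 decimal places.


T_out = T_in * (1 - eta * (1 - PR^(-(gamma-1)/gamma)))
Exponent = -(1.35-1)/1.35 = -0.25925926
PR^exp = 3.5^(-0.25925926) = 0.72267881
Factor = 1 - 0.75*(1 - 0.72267881) = 0.79200911
T_out = 507 * 0.79200911 = 401.55 K


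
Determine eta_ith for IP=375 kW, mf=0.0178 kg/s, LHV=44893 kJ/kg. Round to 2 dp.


eta_ith = (IP / (mf * LHV)) * 100
Denominator = 0.0178 * 44893 = 799.0954 kW
eta_ith = (375 / 799.0954) * 100 = 46.93%


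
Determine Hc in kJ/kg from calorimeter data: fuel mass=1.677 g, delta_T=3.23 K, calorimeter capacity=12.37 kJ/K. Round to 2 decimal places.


Hc = C_cal * delta_T / m_fuel
Q_released = 12.37 * 3.23 = 39.9551 kJ
m_fuel = 1.677 g = 1.677/1000 kg = 0.001677 kg
Hc = 39.9551 / 0.001677 = 23825.34 kJ/kg


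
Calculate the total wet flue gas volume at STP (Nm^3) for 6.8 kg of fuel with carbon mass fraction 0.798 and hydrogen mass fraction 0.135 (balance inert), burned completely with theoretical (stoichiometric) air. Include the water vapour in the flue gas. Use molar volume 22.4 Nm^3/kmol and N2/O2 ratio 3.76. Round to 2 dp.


Per kg fuel: CO2 = (C/12 kmol)*22.4 = (0.798/12)*22.4 = 1.48960 Nm^3
Per kg fuel: H2O = (H/2 kmol)*22.4 = (0.135/2)*22.4 = 1.51200 Nm^3
O2 needed per kg fuel = C/12 + H/4 = 0.798/12 + 0.135/4 = 0.10025000 kmol
Per kg fuel: N2 = O2*3.76*22.4 = 0.10025000*3.76*22.4 = 8.44346 Nm^3
Total per kg = 1.48960 + 1.51200 + 8.44346 = 11.44506 Nm^3
Total = 11.44506 * 6.8 = 77.83 Nm^3


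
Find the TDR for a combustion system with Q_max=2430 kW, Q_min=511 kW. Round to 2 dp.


TDR = Q_max / Q_min
TDR = 2430 / 511 = 4.76


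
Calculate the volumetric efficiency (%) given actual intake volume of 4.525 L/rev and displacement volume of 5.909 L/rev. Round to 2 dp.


eta_v = (V_actual / V_disp) * 100
Ratio = 4.525 / 5.909 = 0.7658
eta_v = 0.7658 * 100 = 76.58%


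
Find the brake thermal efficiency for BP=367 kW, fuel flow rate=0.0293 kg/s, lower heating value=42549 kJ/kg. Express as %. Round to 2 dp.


eta_BTE = (BP / (mf * LHV)) * 100
Denominator = 0.0293 * 42549 = 1246.6857 kW
eta_BTE = (367 / 1246.6857) * 100 = 29.44%


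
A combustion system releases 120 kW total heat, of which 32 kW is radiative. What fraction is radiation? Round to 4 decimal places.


f_rad = Q_rad / Q_total
f_rad = 32 / 120 = 0.2667


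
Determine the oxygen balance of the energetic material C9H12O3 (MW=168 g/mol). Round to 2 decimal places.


OB = -1600 * (2C + H/2 - O) / MW
Inner = 2*9 + 12/2 - 3 = 21.00
OB = -1600 * 21.00 / 168 = -200.00%


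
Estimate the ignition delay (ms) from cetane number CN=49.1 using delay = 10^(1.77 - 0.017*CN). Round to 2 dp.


delay = 10^(1.77 - 0.017*CN)
Exponent = 1.77 - 0.017*49.1 = 0.9353
delay = 10^0.9353 = 8.62 ms


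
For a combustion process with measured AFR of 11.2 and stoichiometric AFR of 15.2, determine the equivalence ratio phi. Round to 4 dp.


phi = AFR_stoich / AFR_actual
phi = 15.2 / 11.2 = 1.3571


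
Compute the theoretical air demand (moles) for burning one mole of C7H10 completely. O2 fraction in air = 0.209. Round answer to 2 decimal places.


Balanced combustion: C7H10 + 9.5 O2 -> 7 CO2 + 5 H2O
O2 needed = C + H/4 = 7 + 10/4 = 9.50 moles
Air moles = O2 / 0.209 = 9.50 / 0.209 = 45.45 moles air


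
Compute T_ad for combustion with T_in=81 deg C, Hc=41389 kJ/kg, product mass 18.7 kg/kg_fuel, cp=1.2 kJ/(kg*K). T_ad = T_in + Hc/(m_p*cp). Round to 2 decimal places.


T_ad = T_in + Hc / (m_p * cp)
Denominator = 18.7 * 1.2 = 22.4400
Temperature rise = 41389 / 22.4400 = 1844.43 K
T_ad = 81 + 1844.43 = 1925.43 deg C


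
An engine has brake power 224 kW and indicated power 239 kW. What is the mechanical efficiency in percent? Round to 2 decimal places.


eta_mech = (BP / IP) * 100
Ratio = 224 / 239 = 0.9372
eta_mech = 0.9372 * 100 = 93.72%


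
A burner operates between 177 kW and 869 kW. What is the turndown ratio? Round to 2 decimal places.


TDR = Q_max / Q_min
TDR = 869 / 177 = 4.91


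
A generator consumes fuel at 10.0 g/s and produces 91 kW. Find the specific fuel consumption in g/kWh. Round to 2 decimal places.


SFC = (mf / BP) * 3600
Rate = 10.0 / 91 = 0.109890 g/(s*kW)
SFC = 0.109890 * 3600 = 395.60 g/kWh


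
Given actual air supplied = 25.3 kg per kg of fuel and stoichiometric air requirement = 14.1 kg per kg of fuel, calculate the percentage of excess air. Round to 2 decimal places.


Excess air = actual - stoichiometric = 25.3 - 14.1 = 11.20 kg/kg fuel
Excess air % = (excess / stoich) * 100 = (11.20 / 14.1) * 100 = 79.43%


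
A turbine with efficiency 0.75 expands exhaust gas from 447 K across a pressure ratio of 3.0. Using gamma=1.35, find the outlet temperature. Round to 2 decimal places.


T_out = T_in * (1 - eta * (1 - PR^(-(gamma-1)/gamma)))
Exponent = -(1.35-1)/1.35 = -0.25925926
PR^exp = 3.0^(-0.25925926) = 0.75214556
Factor = 1 - 0.75*(1 - 0.75214556) = 0.81410917
T_out = 447 * 0.81410917 = 363.91 K


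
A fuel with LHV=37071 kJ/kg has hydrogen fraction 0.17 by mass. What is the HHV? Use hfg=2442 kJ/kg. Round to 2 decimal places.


HHV = LHV + hfg * 9 * H
Water addition = 2442 * 9 * 0.17 = 3736.260 kJ/kg
HHV = 37071 + 3736.260 = 40807.26 kJ/kg


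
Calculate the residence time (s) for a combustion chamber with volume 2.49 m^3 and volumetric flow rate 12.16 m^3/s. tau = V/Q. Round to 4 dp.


tau = V / Q_flow
tau = 2.49 / 12.16 = 0.2048 s


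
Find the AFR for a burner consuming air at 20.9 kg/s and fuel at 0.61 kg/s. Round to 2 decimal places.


AFR = m_air / m_fuel
AFR = 20.9 / 0.61 = 34.26


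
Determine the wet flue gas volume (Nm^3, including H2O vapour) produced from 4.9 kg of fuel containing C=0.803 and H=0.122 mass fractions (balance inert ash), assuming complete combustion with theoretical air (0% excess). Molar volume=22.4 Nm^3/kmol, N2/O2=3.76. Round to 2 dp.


Per kg fuel: CO2 = (C/12 kmol)*22.4 = (0.803/12)*22.4 = 1.49893 Nm^3
Per kg fuel: H2O = (H/2 kmol)*22.4 = (0.122/2)*22.4 = 1.36640 Nm^3
O2 needed per kg fuel = C/12 + H/4 = 0.803/12 + 0.122/4 = 0.09741667 kmol
Per kg fuel: N2 = O2*3.76*22.4 = 0.09741667*3.76*22.4 = 8.20482 Nm^3
Total per kg = 1.49893 + 1.36640 + 8.20482 = 11.07015 Nm^3
Total = 11.07015 * 4.9 = 54.24 Nm^3


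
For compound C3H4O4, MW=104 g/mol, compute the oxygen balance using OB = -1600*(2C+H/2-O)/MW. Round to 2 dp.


OB = -1600 * (2C + H/2 - O) / MW
Inner = 2*3 + 4/2 - 4 = 4.00
OB = -1600 * 4.00 / 104 = -61.54%


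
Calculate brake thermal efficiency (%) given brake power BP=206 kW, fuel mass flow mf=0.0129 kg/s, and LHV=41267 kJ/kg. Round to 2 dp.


eta_BTE = (BP / (mf * LHV)) * 100
Denominator = 0.0129 * 41267 = 532.3443 kW
eta_BTE = (206 / 532.3443) * 100 = 38.70%


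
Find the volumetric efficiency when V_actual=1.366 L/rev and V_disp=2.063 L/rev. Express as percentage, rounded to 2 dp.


eta_v = (V_actual / V_disp) * 100
Ratio = 1.366 / 2.063 = 0.6621
eta_v = 0.6621 * 100 = 66.21%


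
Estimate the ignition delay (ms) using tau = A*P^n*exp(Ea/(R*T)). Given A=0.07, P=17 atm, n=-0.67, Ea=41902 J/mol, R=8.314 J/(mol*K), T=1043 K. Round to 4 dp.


tau = A * P^n * exp(Ea/(R*T))
P^n = 17^(-0.67) = 0.14983015
Ea/(R*T) = 41902/(8.314*1043) = 4.832150
exp(Ea/(R*T)) = 125.480477
tau = 0.07 * 0.14983015 * 125.480477 = 1.3161 ms


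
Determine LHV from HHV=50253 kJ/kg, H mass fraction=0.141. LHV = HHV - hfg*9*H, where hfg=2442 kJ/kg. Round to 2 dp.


LHV = HHV - hfg * 9 * H
Water correction = 2442 * 9 * 0.141 = 3098.898 kJ/kg
LHV = 50253 - 3098.898 = 47154.10 kJ/kg


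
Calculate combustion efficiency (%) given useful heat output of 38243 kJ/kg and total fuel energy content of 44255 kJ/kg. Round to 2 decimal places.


Efficiency = (Q_useful / Q_fuel) * 100
Efficiency = (38243 / 44255) * 100
Efficiency = 0.8642 * 100 = 86.42%


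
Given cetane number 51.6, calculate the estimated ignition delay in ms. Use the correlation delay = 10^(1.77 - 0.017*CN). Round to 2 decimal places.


delay = 10^(1.77 - 0.017*CN)
Exponent = 1.77 - 0.017*51.6 = 0.8928
delay = 10^0.8928 = 7.81 ms


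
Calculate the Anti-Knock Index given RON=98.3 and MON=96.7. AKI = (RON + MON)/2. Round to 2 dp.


AKI = (RON + MON) / 2
AKI = (98.3 + 96.7) / 2
AKI = 195.0 / 2 = 97.50


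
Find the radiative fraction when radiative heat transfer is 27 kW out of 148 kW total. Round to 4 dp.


f_rad = Q_rad / Q_total
f_rad = 27 / 148 = 0.1824


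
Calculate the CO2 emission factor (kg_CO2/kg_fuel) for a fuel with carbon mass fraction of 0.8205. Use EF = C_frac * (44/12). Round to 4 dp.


EF = C_frac * (M_CO2 / M_C)
EF = 0.8205 * (44/12)
EF = 0.8205 * 3.666667 = 3.0085 kg_CO2/kg_fuel


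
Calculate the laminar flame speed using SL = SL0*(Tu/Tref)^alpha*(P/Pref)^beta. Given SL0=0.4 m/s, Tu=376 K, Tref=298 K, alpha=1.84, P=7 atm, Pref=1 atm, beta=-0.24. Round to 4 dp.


SL = SL0 * (Tu/Tref)^alpha * (P/Pref)^beta
T ratio = 376/298 = 1.26174497
(T ratio)^alpha = 1.26174497^1.84 = 1.533867
(P/Pref)^beta = 7^(-0.24) = 0.626869
SL = 0.4 * 1.533867 * 0.626869 = 0.3846 m/s


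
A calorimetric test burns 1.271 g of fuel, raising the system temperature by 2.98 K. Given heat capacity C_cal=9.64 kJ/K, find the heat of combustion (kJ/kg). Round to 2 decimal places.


Hc = C_cal * delta_T / m_fuel
Q_released = 9.64 * 2.98 = 28.7272 kJ
m_fuel = 1.271 g = 1.271/1000 kg = 0.001271 kg
Hc = 28.7272 / 0.001271 = 22602.05 kJ/kg


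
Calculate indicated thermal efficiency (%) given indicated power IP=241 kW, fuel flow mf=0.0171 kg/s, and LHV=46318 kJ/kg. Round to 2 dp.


eta_ith = (IP / (mf * LHV)) * 100
Denominator = 0.0171 * 46318 = 792.0378 kW
eta_ith = (241 / 792.0378) * 100 = 30.43%


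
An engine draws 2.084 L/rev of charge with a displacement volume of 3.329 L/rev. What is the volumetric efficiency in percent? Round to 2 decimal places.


eta_v = (V_actual / V_disp) * 100
Ratio = 2.084 / 3.329 = 0.6260
eta_v = 0.6260 * 100 = 62.60%


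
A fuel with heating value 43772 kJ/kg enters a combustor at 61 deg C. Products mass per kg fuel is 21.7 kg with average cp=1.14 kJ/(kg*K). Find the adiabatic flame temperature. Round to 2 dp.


T_ad = T_in + Hc / (m_p * cp)
Denominator = 21.7 * 1.14 = 24.7380
Temperature rise = 43772 / 24.7380 = 1769.42 K
T_ad = 61 + 1769.42 = 1830.42 deg C


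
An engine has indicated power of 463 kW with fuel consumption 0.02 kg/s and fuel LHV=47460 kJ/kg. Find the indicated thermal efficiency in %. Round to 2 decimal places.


eta_ith = (IP / (mf * LHV)) * 100
Denominator = 0.02 * 47460 = 949.2000 kW
eta_ith = (463 / 949.2000) * 100 = 48.78%


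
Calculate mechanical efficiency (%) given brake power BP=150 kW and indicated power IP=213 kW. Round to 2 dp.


eta_mech = (BP / IP) * 100
Ratio = 150 / 213 = 0.7042
eta_mech = 0.7042 * 100 = 70.42%


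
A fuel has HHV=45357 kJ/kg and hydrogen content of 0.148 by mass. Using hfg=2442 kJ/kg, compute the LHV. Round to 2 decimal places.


LHV = HHV - hfg * 9 * H
Water correction = 2442 * 9 * 0.148 = 3252.744 kJ/kg
LHV = 45357 - 3252.744 = 42104.26 kJ/kg


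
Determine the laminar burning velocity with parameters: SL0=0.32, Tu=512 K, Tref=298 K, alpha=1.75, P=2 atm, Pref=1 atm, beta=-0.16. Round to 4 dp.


SL = SL0 * (Tu/Tref)^alpha * (P/Pref)^beta
T ratio = 512/298 = 1.71812081
(T ratio)^alpha = 1.71812081^1.75 = 2.578362
(P/Pref)^beta = 2^(-0.16) = 0.895025
SL = 0.32 * 2.578362 * 0.895025 = 0.7385 m/s


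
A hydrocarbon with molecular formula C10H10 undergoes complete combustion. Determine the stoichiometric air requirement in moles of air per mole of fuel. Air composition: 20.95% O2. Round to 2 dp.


Balanced combustion: C10H10 + 12.5 O2 -> 10 CO2 + 5 H2O
O2 needed = C + H/4 = 10 + 10/4 = 12.50 moles
Air moles = O2 / 0.2095 = 12.50 / 0.2095 = 59.67 moles air


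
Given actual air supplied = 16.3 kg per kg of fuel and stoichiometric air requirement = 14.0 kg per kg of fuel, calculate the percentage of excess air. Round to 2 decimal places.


Excess air = actual - stoichiometric = 16.3 - 14.0 = 2.30 kg/kg fuel
Excess air % = (excess / stoich) * 100 = (2.30 / 14.0) * 100 = 16.43%


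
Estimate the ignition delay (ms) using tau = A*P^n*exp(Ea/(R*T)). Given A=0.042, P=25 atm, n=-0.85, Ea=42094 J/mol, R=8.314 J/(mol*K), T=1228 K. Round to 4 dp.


tau = A * P^n * exp(Ea/(R*T))
P^n = 25^(-0.85) = 0.06482626
Ea/(R*T) = 42094/(8.314*1228) = 4.122986
exp(Ea/(R*T)) = 61.743303
tau = 0.042 * 0.06482626 * 61.743303 = 0.1681 ms


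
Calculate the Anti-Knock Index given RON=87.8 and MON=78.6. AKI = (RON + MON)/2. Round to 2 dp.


AKI = (RON + MON) / 2
AKI = (87.8 + 78.6) / 2
AKI = 166.4 / 2 = 83.20


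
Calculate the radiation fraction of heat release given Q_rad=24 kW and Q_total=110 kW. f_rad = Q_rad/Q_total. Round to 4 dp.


f_rad = Q_rad / Q_total
f_rad = 24 / 110 = 0.2182


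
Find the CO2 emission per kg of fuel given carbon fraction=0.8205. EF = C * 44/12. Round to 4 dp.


EF = C_frac * (M_CO2 / M_C)
EF = 0.8205 * (44/12)
EF = 0.8205 * 3.666667 = 3.0085 kg_CO2/kg_fuel


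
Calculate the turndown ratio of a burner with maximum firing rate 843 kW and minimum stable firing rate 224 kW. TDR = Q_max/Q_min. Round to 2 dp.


TDR = Q_max / Q_min
TDR = 843 / 224 = 3.76


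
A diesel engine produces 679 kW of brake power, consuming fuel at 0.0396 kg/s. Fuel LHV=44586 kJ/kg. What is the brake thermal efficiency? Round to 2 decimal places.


eta_BTE = (BP / (mf * LHV)) * 100
Denominator = 0.0396 * 44586 = 1765.6056 kW
eta_BTE = (679 / 1765.6056) * 100 = 38.46%


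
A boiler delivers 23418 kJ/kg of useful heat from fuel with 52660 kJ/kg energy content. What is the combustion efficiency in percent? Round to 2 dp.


Efficiency = (Q_useful / Q_fuel) * 100
Efficiency = (23418 / 52660) * 100
Efficiency = 0.4447 * 100 = 44.47%


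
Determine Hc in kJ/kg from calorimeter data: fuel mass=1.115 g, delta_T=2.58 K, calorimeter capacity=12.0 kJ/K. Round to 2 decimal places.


Hc = C_cal * delta_T / m_fuel
Q_released = 12.0 * 2.58 = 30.9600 kJ
m_fuel = 1.115 g = 1.115/1000 kg = 0.001115 kg
Hc = 30.9600 / 0.001115 = 27766.82 kJ/kg


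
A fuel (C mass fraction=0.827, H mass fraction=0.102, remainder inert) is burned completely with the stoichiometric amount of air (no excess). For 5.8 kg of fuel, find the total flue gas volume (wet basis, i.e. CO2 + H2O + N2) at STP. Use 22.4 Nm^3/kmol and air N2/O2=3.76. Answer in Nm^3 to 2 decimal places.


Per kg fuel: CO2 = (C/12 kmol)*22.4 = (0.827/12)*22.4 = 1.54373 Nm^3
Per kg fuel: H2O = (H/2 kmol)*22.4 = (0.102/2)*22.4 = 1.14240 Nm^3
O2 needed per kg fuel = C/12 + H/4 = 0.827/12 + 0.102/4 = 0.09441667 kmol
Per kg fuel: N2 = O2*3.76*22.4 = 0.09441667*3.76*22.4 = 7.95215 Nm^3
Total per kg = 1.54373 + 1.14240 + 7.95215 = 10.63828 Nm^3
Total = 10.63828 * 5.8 = 61.70 Nm^3


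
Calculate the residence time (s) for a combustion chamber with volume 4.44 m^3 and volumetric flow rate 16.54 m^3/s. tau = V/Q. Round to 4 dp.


tau = V / Q_flow
tau = 4.44 / 16.54 = 0.2684 s


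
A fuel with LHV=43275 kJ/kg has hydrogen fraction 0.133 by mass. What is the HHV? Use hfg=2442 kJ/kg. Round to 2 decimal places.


HHV = LHV + hfg * 9 * H
Water addition = 2442 * 9 * 0.133 = 2923.074 kJ/kg
HHV = 43275 + 2923.074 = 46198.07 kJ/kg


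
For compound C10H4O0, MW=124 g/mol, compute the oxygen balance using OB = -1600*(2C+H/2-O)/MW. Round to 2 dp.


OB = -1600 * (2C + H/2 - O) / MW
Inner = 2*10 + 4/2 - 0 = 22.00
OB = -1600 * 22.00 / 124 = -283.87%


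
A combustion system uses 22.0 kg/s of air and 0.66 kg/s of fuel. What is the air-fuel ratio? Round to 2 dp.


AFR = m_air / m_fuel
AFR = 22.0 / 0.66 = 33.33


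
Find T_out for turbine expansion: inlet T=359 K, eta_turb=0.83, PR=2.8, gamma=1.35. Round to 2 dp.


T_out = T_in * (1 - eta * (1 - PR^(-(gamma-1)/gamma)))
Exponent = -(1.35-1)/1.35 = -0.25925926
PR^exp = 2.8^(-0.25925926) = 0.76572026
Factor = 1 - 0.83*(1 - 0.76572026) = 0.80554782
T_out = 359 * 0.80554782 = 289.19 K


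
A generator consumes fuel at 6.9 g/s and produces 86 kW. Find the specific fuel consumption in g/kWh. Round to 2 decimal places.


SFC = (mf / BP) * 3600
Rate = 6.9 / 86 = 0.080233 g/(s*kW)
SFC = 0.080233 * 3600 = 288.84 g/kWh


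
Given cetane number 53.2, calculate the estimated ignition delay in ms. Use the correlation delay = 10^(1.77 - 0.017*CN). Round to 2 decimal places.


delay = 10^(1.77 - 0.017*CN)
Exponent = 1.77 - 0.017*53.2 = 0.8656
delay = 10^0.8656 = 7.34 ms


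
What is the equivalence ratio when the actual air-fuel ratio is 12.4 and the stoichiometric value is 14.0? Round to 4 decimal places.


phi = AFR_stoich / AFR_actual
phi = 14.0 / 12.4 = 1.1290


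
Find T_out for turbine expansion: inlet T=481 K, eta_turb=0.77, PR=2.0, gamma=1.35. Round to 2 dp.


T_out = T_in * (1 - eta * (1 - PR^(-(gamma-1)/gamma)))
Exponent = -(1.35-1)/1.35 = -0.25925926
PR^exp = 2.0^(-0.25925926) = 0.83551680
Factor = 1 - 0.77*(1 - 0.83551680) = 0.87334794
T_out = 481 * 0.87334794 = 420.08 K


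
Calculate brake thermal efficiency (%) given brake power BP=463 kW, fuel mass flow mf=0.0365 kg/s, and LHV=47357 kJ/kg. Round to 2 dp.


eta_BTE = (BP / (mf * LHV)) * 100
Denominator = 0.0365 * 47357 = 1728.5305 kW
eta_BTE = (463 / 1728.5305) * 100 = 26.79%


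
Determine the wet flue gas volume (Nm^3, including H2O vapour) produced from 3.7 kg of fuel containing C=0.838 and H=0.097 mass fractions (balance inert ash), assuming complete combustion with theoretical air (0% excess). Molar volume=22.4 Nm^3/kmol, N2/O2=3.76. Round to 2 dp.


Per kg fuel: CO2 = (C/12 kmol)*22.4 = (0.838/12)*22.4 = 1.56427 Nm^3
Per kg fuel: H2O = (H/2 kmol)*22.4 = (0.097/2)*22.4 = 1.08640 Nm^3
O2 needed per kg fuel = C/12 + H/4 = 0.838/12 + 0.097/4 = 0.09408333 kmol
Per kg fuel: N2 = O2*3.76*22.4 = 0.09408333*3.76*22.4 = 7.92407 Nm^3
Total per kg = 1.56427 + 1.08640 + 7.92407 = 10.57474 Nm^3
Total = 10.57474 * 3.7 = 39.13 Nm^3


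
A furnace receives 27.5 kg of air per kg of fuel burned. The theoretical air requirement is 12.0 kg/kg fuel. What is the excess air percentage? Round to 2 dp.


Excess air = actual - stoichiometric = 27.5 - 12.0 = 15.50 kg/kg fuel
Excess air % = (excess / stoich) * 100 = (15.50 / 12.0) * 100 = 129.17%


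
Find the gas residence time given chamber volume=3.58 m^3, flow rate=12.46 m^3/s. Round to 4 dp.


tau = V / Q_flow
tau = 3.58 / 12.46 = 0.2873 s


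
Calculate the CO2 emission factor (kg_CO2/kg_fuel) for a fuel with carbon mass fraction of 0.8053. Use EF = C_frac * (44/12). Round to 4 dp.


EF = C_frac * (M_CO2 / M_C)
EF = 0.8053 * (44/12)
EF = 0.8053 * 3.666667 = 2.9528 kg_CO2/kg_fuel


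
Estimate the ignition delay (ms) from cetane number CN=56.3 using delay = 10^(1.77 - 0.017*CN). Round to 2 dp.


delay = 10^(1.77 - 0.017*CN)
Exponent = 1.77 - 0.017*56.3 = 0.8129
delay = 10^0.8129 = 6.50 ms


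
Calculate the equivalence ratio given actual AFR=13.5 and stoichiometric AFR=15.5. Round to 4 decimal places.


phi = AFR_stoich / AFR_actual
phi = 15.5 / 13.5 = 1.1481


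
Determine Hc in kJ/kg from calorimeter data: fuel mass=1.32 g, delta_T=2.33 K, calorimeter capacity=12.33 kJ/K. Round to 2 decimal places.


Hc = C_cal * delta_T / m_fuel
Q_released = 12.33 * 2.33 = 28.7289 kJ
m_fuel = 1.32 g = 1.32/1000 kg = 0.001320 kg
Hc = 28.7289 / 0.001320 = 21764.32 kJ/kg


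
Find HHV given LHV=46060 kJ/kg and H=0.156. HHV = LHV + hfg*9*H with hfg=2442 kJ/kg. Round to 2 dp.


HHV = LHV + hfg * 9 * H
Water addition = 2442 * 9 * 0.156 = 3428.568 kJ/kg
HHV = 46060 + 3428.568 = 49488.57 kJ/kg


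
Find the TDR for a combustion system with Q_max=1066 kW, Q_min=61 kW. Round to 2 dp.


TDR = Q_max / Q_min
TDR = 1066 / 61 = 17.48


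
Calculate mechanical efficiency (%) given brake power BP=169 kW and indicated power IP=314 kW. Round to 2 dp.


eta_mech = (BP / IP) * 100
Ratio = 169 / 314 = 0.5382
eta_mech = 0.5382 * 100 = 53.82%


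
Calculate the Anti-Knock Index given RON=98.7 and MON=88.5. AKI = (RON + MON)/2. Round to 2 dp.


AKI = (RON + MON) / 2
AKI = (98.7 + 88.5) / 2
AKI = 187.2 / 2 = 93.60
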